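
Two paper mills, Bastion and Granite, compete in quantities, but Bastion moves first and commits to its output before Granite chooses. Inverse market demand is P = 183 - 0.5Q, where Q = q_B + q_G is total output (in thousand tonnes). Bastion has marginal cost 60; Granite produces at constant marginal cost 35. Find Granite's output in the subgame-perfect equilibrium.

Solve by backward induction. Given q_B, the follower Granite maximises π_G = (183 - (1/2)q_B - (1/2)q_G)q_G - 35q_G.
∂π_G/∂q_G = 148 - (1/2)q_B - q_G = 0 gives the reaction function q_G = (148 - (1/2)q_B).
Bastion substitutes q_G(q_B) into its own profit: π_B = q_B(183 - (1/2)q_B - (148 - (1/2)q_B)/2) - 60q_B = (109 - (1/4)q_B)q_B - 60q_B.
Leader FOC: 49 - (1/2)q_B = 0, so q_B = 98.
Then q_G = (148 - (1/2)·98) = 99.

99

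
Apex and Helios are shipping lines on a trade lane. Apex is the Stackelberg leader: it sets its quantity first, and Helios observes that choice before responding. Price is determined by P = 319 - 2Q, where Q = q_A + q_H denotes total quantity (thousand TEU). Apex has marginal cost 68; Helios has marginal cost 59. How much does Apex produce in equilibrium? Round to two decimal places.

60.50

Solve by backward induction. Given q_A, the follower Helios maximises π_H = (319 - 2q_A - 2q_H)q_H - 59q_H.
Follower FOC: 260 - 2q_A - 4q_H = 0, so q_H(q_A) = (260 - 2q_A)/4.
The leader anticipates this reaction. Substituting into P = 319 - 2Q gives P = 189 - q_A, so π_A = (189 - q_A)q_A - 68q_A.
Maximising: ∂π_A/∂q_A = 121 - 2q_A = 0, giving q_A = 121/2.
Then q_H = (260 - 2·(121/2))/4 = 139/4.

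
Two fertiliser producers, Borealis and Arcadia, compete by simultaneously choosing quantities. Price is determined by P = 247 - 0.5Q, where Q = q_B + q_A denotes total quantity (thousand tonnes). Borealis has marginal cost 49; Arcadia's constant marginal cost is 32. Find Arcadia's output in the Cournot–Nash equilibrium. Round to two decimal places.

Borealis's profit: π_B = (247 - 0.5Q)q_B - (49q_B). Setting ∂π_B/∂q_B = 0: 198 - q_B - (1/2)(q_A) = 0.
Arcadia's first-order condition: 215 - q_A - (1/2)(q_B) = 0.
So q_B = (198 - (1/2)q_A) and q_A = (215 - (1/2)q_B).
Solving the pair: q_B = 362/3, q_A = 464/3.

154.67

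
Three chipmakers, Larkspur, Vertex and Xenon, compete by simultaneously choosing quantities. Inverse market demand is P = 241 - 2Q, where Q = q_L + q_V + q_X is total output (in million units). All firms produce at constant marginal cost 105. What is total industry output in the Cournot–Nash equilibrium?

A representative firm's profit is π_i = q_i(241 - 2Q) - 105q_i.
First-order condition (treating rivals' output as given): 136 - 4q_i - 2·Σ_{j≠i} q_j = 0.
By symmetry each firm produces the same amount; substituting Σ_{j≠i} q_j = 2q_i yields q_i = 136/8 = 17.
Total output Q = 17 + 17 + 17 = 51.

51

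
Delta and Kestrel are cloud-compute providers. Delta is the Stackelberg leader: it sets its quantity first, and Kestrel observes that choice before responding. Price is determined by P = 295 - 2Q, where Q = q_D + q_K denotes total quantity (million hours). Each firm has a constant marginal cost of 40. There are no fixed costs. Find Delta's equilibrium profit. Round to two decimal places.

4064.06

Solve by backward induction. Given q_D, the follower Kestrel maximises π_K = (295 - 2q_D - 2q_K)q_K - 40q_K.
∂π_K/∂q_K = 255 - 2q_D - 4q_K = 0 gives the reaction function q_K = (255 - 2q_D)/4.
Delta substitutes q_K(q_D) into its own profit: π_D = q_D(295 - 2q_D - (255 - 2q_D)/2) - 40q_D = (335/2 - q_D)q_D - 40q_D.
The leader's first-order condition 255/2 - 2q_D = 0 yields q_D = 255/4.
Then q_K = (255 - 2·(255/4))/4 = 255/8.
Price P = 295 - 2·(765/8) = 415/4.
Delta's profit: (415/4 - 40)·(255/4) = 4064.0625.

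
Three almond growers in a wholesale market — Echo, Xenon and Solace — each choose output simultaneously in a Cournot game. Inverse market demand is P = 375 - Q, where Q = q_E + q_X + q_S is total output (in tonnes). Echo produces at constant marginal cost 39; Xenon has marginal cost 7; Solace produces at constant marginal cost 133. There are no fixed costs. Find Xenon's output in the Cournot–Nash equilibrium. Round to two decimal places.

131.50

Echo's profit: π_E = (375 - Q)q_E - (39q_E). Setting ∂π_E/∂q_E = 0: 336 - 2q_E - (q_X + q_S) = 0.
Xenon's first-order condition: 368 - 2q_X - (q_E + q_S) = 0.
Solace's profit: π_S = (375 - Q)q_S - (133q_S). Setting ∂π_S/∂q_S = 0: 242 - 2q_S - (q_E + q_X) = 0.
Adding the 3 first-order conditions: 946 − 4Q = 0, so Q = 473/2.
Back-substituting: q_E = (336 − 473/2) = 199/2, q_X = (368 − 473/2) = 263/2, q_S = (242 − 473/2) = 11/2.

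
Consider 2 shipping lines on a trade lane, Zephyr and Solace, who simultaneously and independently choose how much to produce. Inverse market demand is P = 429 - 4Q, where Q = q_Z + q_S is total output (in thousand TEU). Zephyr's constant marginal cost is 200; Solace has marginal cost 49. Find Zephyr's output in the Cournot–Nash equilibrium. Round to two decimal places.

6.50

Zephyr's profit: π_Z = (429 - 4Q)q_Z - (200q_Z). Setting ∂π_Z/∂q_Z = 0: 229 - 8q_Z - 4(q_S) = 0.
Solace's first-order condition: 380 - 8q_S - 4(q_Z) = 0.
So q_Z = (229 - 4q_S)/8 and q_S = (380 - 4q_Z)/8.
Solving the pair: q_Z = 13/2, q_S = 177/4.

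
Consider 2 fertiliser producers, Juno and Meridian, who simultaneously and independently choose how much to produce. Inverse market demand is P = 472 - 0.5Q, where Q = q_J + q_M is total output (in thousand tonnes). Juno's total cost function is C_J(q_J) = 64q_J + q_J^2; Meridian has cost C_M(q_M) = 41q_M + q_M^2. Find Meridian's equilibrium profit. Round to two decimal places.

23234.37

Juno's profit: π_J = (472 - 0.5Q)q_J - (64q_J + q_J²). Setting ∂π_J/∂q_J = 0: 408 - 3q_J - (1/2)(q_M) = 0.
Meridian's first-order condition: 431 - 3q_M - (1/2)(q_J) = 0.
So q_J = (408 - (1/2)q_M)/3 and q_M = (431 - (1/2)q_J)/3.
Solving the pair: q_J = 115.2571, q_M = 124.4571.
Price P = 472 - (1/2)·(1678/7) = 352.1429.
Meridian's profit: 352.1429·124.4571 - 41·124.4571 - 124.4571² = 23234.3706.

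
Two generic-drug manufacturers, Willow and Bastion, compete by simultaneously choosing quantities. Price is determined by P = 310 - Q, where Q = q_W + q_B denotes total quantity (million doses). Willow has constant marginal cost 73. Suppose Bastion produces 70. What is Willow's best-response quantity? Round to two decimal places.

83.50

With the rival's output fixed at 70, Willow's profit is π_W = (310 - 70 - q_W)q_W - (73q_W) = (240 - q_W)q_W - (73q_W).
∂π_W/∂q_W = 167 - 2q_W = 0, so q_W = 167/2.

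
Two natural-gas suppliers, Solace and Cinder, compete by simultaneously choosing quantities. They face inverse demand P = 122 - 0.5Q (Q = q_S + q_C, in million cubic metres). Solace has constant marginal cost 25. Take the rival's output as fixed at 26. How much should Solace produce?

With the rival's output fixed at 26, Solace's profit is π_S = (122 - (1/2)·26 - (1/2)q_S)q_S - (25q_S) = (109 - (1/2)q_S)q_S - (25q_S).
∂π_S/∂q_S = 84 - q_S = 0, so q_S = 84.

84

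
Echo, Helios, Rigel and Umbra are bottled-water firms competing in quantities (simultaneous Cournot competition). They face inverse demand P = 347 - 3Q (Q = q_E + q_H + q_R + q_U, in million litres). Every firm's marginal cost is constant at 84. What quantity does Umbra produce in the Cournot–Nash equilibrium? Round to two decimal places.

A representative firm's profit is π_i = q_i(347 - 3Q) - 84q_i.
First-order condition (treating rivals' output as given): 263 - 6q_i - 3·Σ_{j≠i} q_j = 0.
With identical firms every q_j equals q_i, so Σ_{j≠i} q_j = 3q_i and 263 = 15q_i, giving q_i = 263/15.

17.53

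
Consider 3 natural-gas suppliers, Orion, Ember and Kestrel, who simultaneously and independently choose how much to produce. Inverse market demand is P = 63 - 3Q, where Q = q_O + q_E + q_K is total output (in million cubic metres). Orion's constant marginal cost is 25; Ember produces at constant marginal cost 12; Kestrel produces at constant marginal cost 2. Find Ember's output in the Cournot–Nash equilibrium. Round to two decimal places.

4.50

Orion's profit: π_O = (63 - 3Q)q_O - (25q_O). Setting ∂π_O/∂q_O = 0: 38 - 6q_O - 3(q_E + q_K) = 0.
Ember's profit: π_E = (63 - 3Q)q_E - (12q_E). Setting ∂π_E/∂q_E = 0: 51 - 6q_E - 3(q_O + q_K) = 0.
Kestrel's profit: π_K = (63 - 3Q)q_K - (2q_K). Setting ∂π_K/∂q_K = 0: 61 - 6q_K - 3(q_O + q_E) = 0.
Adding the 3 first-order conditions: 150 − 12Q = 0, so Q = 25/2.
Back-substituting: q_O = (38 − 75/2)/3 = 1/6, q_E = (51 − 75/2)/3 = 9/2, q_K = (61 − 75/2)/3 = 47/6.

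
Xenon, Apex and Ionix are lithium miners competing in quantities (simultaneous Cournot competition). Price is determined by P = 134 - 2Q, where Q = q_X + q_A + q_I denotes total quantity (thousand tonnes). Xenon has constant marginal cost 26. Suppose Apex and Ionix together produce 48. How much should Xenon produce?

3

With rivals' combined output fixed at 48, Xenon's profit is π_X = (134 - 2·48 - 2q_X)q_X - (26q_X) = (38 - 2q_X)q_X - (26q_X).
∂π_X/∂q_X = 12 - 4q_X = 0, so q_X = 3.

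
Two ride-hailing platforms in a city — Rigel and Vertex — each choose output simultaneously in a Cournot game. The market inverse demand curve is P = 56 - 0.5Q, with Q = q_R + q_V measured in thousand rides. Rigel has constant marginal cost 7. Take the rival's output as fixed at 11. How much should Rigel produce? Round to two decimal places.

With the rival's output fixed at 11, Rigel's profit is π_R = (56 - (1/2)·11 - (1/2)q_R)q_R - (7q_R) = (101/2 - (1/2)q_R)q_R - (7q_R).
∂π_R/∂q_R = 87/2 - q_R = 0, so q_R = 87/2.

43.50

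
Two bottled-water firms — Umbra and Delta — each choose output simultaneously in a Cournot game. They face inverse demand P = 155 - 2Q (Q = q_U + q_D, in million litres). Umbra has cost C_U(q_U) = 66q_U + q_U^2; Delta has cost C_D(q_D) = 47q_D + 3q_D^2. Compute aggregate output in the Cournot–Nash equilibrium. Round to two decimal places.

20.43

Umbra's profit: π_U = (155 - 2Q)q_U - (66q_U + q_U²). Setting ∂π_U/∂q_U = 0: 89 - 6q_U - 2(q_D) = 0.
Delta's profit: π_D = (155 - 2Q)q_D - (47q_D + 3q_D²). Setting ∂π_D/∂q_D = 0: 108 - 10q_D - 2(q_U) = 0.
Best responses: q_U = (89 - 2q_D)/6, q_D = (108 - 2q_U)/10.
Solving the pair: q_U = 337/28, q_D = 235/28.
Total output Q = 337/28 + 235/28 = 143/7.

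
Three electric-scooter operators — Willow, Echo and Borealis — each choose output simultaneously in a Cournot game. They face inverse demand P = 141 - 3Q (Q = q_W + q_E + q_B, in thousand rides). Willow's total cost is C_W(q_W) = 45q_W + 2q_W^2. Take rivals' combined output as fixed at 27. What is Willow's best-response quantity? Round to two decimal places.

1.50

With rivals' combined output fixed at 27, Willow's profit is π_W = (141 - 3·27 - 3q_W)q_W - (45q_W + 2q_W²) = (60 - 3q_W)q_W - (45q_W + 2q_W²).
∂π_W/∂q_W = 15 - 10q_W = 0, so q_W = 3/2.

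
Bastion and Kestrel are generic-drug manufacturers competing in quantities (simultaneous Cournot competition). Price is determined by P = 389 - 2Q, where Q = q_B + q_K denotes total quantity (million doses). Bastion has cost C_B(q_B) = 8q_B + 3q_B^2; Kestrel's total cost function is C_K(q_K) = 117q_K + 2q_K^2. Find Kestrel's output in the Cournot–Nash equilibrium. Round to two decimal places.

25.76

Bastion's profit: π_B = (389 - 2Q)q_B - (8q_B + 3q_B²). Setting ∂π_B/∂q_B = 0: 381 - 10q_B - 2(q_K) = 0.
Kestrel's profit: π_K = (389 - 2Q)q_K - (117q_K + 2q_K²). Setting ∂π_K/∂q_K = 0: 272 - 8q_K - 2(q_B) = 0.
Best responses: q_B = (381 - 2q_K)/10, q_K = (272 - 2q_B)/8.
Substituting one into the other gives q_B = 626/19 and q_K = 979/38.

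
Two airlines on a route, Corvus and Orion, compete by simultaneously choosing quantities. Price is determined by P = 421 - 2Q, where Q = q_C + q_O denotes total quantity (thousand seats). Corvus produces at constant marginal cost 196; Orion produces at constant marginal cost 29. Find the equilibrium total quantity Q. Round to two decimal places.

Corvus's profit: π_C = (421 - 2Q)q_C - (196q_C). Setting ∂π_C/∂q_C = 0: 225 - 4q_C - 2(q_O) = 0.
Orion's first-order condition: 392 - 4q_O - 2(q_C) = 0.
So q_C = (225 - 2q_O)/4 and q_O = (392 - 2q_C)/4.
Substituting one into the other gives q_C = 29/3 and q_O = 559/6.
Total output Q = 29/3 + 559/6 = 617/6.

102.83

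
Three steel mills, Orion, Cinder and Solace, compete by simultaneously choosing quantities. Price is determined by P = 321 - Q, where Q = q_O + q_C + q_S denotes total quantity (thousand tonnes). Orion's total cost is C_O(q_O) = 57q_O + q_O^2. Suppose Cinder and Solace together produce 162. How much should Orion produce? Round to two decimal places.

With rivals' combined output fixed at 162, Orion's profit is π_O = (321 - 162 - q_O)q_O - (57q_O + q_O²) = (159 - q_O)q_O - (57q_O + q_O²).
∂π_O/∂q_O = 102 - 4q_O = 0, so q_O = 51/2.

25.50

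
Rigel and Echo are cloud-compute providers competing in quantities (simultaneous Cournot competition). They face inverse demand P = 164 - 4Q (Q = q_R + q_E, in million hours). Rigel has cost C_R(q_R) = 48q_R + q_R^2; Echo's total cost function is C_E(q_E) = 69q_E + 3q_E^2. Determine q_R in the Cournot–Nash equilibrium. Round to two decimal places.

10.03

Rigel's profit: π_R = (164 - 4Q)q_R - (48q_R + q_R²). Setting ∂π_R/∂q_R = 0: 116 - 10q_R - 4(q_E) = 0.
Echo's profit: π_E = (164 - 4Q)q_E - (69q_E + 3q_E²). Setting ∂π_E/∂q_E = 0: 95 - 14q_E - 4(q_R) = 0.
Rearranging gives the reaction functions q_R = (116 - 4q_E)/10 and q_E = (95 - 4q_R)/14.
Solving the pair: q_R = 311/31, q_E = 243/62.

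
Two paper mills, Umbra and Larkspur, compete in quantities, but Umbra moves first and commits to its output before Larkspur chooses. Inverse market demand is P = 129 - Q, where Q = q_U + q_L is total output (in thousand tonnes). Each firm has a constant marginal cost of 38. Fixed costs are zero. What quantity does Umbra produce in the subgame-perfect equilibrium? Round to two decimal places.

The follower Larkspur best-responds to any q_U: π_L = (129 - Q)q_L - 38q_L.
∂π_L/∂q_L = 91 - q_U - 2q_L = 0 gives the reaction function q_L = (91 - q_U)/2.
The leader anticipates this reaction. Substituting into P = 129 - Q gives P = 167/2 - (1/2)q_U, so π_U = (167/2 - (1/2)q_U)q_U - 38q_U.
Leader FOC: 91/2 - q_U = 0, so q_U = 91/2.
Then q_L = (91 - 91/2)/2 = 91/4.

45.50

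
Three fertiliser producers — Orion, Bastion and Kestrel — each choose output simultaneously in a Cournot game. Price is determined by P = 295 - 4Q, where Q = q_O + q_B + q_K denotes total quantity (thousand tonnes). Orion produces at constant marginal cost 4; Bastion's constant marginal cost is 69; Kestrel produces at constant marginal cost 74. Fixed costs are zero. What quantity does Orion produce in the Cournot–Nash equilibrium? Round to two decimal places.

Orion's profit: π_O = (295 - 4Q)q_O - (4q_O). Setting ∂π_O/∂q_O = 0: 291 - 8q_O - 4(q_B + q_K) = 0.
Bastion's first-order condition: 226 - 8q_B - 4(q_O + q_K) = 0.
Kestrel's first-order condition: 221 - 8q_K - 4(q_O + q_B) = 0.
Adding the 3 first-order conditions: 738 − 16Q = 0, so Q = 369/8.
Back-substituting: q_O = (291 − 369/2)/4 = 213/8, q_B = (226 − 369/2)/4 = 83/8, q_K = (221 − 369/2)/4 = 73/8.

26.63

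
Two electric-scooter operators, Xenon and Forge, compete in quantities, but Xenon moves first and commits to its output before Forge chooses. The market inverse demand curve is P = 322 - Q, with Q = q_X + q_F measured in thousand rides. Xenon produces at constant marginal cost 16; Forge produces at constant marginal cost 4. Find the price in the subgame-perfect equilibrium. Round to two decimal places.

Solve by backward induction. Given q_X, the follower Forge maximises π_F = (322 - q_X - q_F)q_F - 4q_F.
Setting the follower's marginal profit to zero, 318 - q_X - 2q_F = 0, i.e. q_F = (318 - q_X)/2.
The leader anticipates this reaction. Substituting into P = 322 - Q gives P = 163 - (1/2)q_X, so π_X = (163 - (1/2)q_X)q_X - 16q_X.
The leader's first-order condition 147 - q_X = 0 yields q_X = 147.
Then q_F = (318 - 147)/2 = 171/2.
Total output Q = 465/2, so price P = 322 - 465/2 = 179/2.

89.50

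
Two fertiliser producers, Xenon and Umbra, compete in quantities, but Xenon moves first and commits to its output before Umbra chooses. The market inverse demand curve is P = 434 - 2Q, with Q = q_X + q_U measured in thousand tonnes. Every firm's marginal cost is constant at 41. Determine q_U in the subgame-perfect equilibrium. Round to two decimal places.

49.13

Solve by backward induction. Given q_X, the follower Umbra maximises π_U = (434 - 2q_X - 2q_U)q_U - 41q_U.
∂π_U/∂q_U = 393 - 2q_X - 4q_U = 0 gives the reaction function q_U = (393 - 2q_X)/4.
Xenon substitutes q_U(q_X) into its own profit: π_X = q_X(434 - 2q_X - (393 - 2q_X)/2) - 41q_X = (475/2 - q_X)q_X - 41q_X.
Maximising: ∂π_X/∂q_X = 393/2 - 2q_X = 0, giving q_X = 393/4.
Then q_U = (393 - 2·(393/4))/4 = 393/8.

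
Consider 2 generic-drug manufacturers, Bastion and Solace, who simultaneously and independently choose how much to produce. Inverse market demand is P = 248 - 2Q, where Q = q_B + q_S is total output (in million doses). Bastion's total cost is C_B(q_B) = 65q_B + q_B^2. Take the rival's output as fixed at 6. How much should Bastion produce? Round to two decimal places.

28.50

With the rival's output fixed at 6, Bastion's profit is π_B = (248 - 2·6 - 2q_B)q_B - (65q_B + q_B²) = (236 - 2q_B)q_B - (65q_B + q_B²).
∂π_B/∂q_B = 171 - 6q_B = 0, so q_B = 57/2.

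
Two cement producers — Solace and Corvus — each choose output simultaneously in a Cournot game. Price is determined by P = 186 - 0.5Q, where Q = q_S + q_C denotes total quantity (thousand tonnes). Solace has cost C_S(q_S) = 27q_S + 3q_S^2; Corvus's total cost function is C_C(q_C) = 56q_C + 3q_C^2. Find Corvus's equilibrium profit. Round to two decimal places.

Solace's profit: π_S = (186 - 0.5Q)q_S - (27q_S + 3q_S²). Setting ∂π_S/∂q_S = 0: 159 - 7q_S - (1/2)(q_C) = 0.
Corvus's first-order condition: 130 - 7q_C - (1/2)(q_S) = 0.
Rearranging gives the reaction functions q_S = (159 - (1/2)q_C)/7 and q_C = (130 - (1/2)q_S)/7.
Solving the pair: q_S = 21.4974, q_C = 17.0359.
Price P = 186 - (1/2)·(578/15) = 166.7333.
Corvus's profit: 166.7333·17.0359 - 56·17.0359 - 3·17.0359² = 1015.7763.

1015.78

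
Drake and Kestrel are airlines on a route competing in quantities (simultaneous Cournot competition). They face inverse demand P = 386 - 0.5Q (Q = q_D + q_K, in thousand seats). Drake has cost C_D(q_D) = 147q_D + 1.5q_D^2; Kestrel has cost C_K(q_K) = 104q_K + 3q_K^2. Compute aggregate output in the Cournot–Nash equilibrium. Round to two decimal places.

Drake's profit: π_D = (386 - 0.5Q)q_D - (147q_D + (3/2)q_D²). Setting ∂π_D/∂q_D = 0: 239 - 4q_D - (1/2)(q_K) = 0.
Kestrel's profit: π_K = (386 - 0.5Q)q_K - (104q_K + 3q_K²). Setting ∂π_K/∂q_K = 0: 282 - 7q_K - (1/2)(q_D) = 0.
So q_D = (239 - (1/2)q_K)/4 and q_K = (282 - (1/2)q_D)/7.
Solving the pair: q_D = 55.2072, q_K = 36.3423.
Total output Q = 55.2072 + 36.3423 = 91.5495.

91.55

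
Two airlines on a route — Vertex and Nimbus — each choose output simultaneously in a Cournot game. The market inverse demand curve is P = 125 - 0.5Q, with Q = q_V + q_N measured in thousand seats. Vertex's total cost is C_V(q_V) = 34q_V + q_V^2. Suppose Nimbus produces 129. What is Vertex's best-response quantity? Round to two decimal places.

With the rival's output fixed at 129, Vertex's profit is π_V = (125 - (1/2)·129 - (1/2)q_V)q_V - (34q_V + q_V²) = (121/2 - (1/2)q_V)q_V - (34q_V + q_V²).
∂π_V/∂q_V = 53/2 - 3q_V = 0, so q_V = 53/6.

8.83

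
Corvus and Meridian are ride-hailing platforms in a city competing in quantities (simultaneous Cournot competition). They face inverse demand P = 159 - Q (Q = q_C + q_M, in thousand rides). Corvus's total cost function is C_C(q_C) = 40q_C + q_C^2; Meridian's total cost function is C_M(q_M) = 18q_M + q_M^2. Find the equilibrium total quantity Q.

Corvus's profit: π_C = (159 - Q)q_C - (40q_C + q_C²). Setting ∂π_C/∂q_C = 0: 119 - 4q_C - (q_M) = 0.
Meridian's first-order condition: 141 - 4q_M - (q_C) = 0.
Best responses: q_C = (119 - q_M)/4, q_M = (141 - q_C)/4.
Solving the pair: q_C = 67/3, q_M = 89/3.
Total output Q = 67/3 + 89/3 = 52.

52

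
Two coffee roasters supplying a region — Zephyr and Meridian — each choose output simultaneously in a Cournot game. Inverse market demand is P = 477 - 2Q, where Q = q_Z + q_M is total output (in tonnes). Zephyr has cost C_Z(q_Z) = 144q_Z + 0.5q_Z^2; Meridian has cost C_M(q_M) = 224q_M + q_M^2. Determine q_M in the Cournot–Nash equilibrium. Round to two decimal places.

Zephyr's profit: π_Z = (477 - 2Q)q_Z - (144q_Z + (1/2)q_Z²). Setting ∂π_Z/∂q_Z = 0: 333 - 5q_Z - 2(q_M) = 0.
Meridian's first-order condition: 253 - 6q_M - 2(q_Z) = 0.
So q_Z = (333 - 2q_M)/5 and q_M = (253 - 2q_Z)/6.
Substituting one into the other gives q_Z = 746/13 and q_M = 599/26.

23.04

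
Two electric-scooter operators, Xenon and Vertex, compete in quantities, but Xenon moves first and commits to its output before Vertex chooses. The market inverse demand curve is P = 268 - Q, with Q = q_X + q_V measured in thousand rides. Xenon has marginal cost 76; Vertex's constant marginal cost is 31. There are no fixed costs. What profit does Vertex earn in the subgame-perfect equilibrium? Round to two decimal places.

The follower Vertex best-responds to any q_X: π_V = (268 - Q)q_V - 31q_V.
Setting the follower's marginal profit to zero, 237 - q_X - 2q_V = 0, i.e. q_V = (237 - q_X)/2.
Xenon substitutes q_V(q_X) into its own profit: π_X = q_X(268 - q_X - (237 - q_X)/2) - 76q_X = (299/2 - (1/2)q_X)q_X - 76q_X.
The leader's first-order condition 147/2 - q_X = 0 yields q_X = 147/2.
Then q_V = (237 - 147/2)/2 = 327/4.
Price P = 268 - 621/4 = 451/4.
Vertex's profit: (451/4 - 31)·(327/4) = 6683.0625.

6683.06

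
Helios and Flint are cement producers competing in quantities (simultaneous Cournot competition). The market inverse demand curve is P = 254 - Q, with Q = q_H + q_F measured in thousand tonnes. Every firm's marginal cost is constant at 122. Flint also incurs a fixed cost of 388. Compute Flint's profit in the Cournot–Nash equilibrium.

1548

A representative firm's profit is π_i = q_i(254 - Q) - 122q_i.
First-order condition (treating rivals' output as given): 132 - 2q_i - q_j = 0.
By symmetry each firm produces the same amount; substituting q_j = q_i yields q_i = 132/3 = 44.
Price P = 254 - 88 = 166.
Flint's profit: (166 - 122)·44 - 388 = 1548.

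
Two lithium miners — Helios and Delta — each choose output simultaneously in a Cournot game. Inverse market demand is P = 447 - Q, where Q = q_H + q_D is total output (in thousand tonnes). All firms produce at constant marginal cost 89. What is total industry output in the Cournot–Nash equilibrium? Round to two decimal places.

A representative firm's profit is π_i = q_i(447 - Q) - 89q_i.
First-order condition (treating rivals' output as given): 358 - 2q_i - q_j = 0.
With identical firms every q_j equals q_i, so q_j = q_i and 358 = 3q_i, giving q_i = 358/3.
Total output Q = 358/3 + 358/3 = 716/3.

238.67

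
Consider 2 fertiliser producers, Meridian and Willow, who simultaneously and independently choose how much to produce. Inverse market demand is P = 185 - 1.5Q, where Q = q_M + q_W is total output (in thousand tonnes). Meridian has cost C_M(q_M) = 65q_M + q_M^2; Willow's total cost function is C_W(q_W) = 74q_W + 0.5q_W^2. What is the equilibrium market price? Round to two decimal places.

126.82

Meridian's profit: π_M = (185 - 1.5Q)q_M - (65q_M + q_M²). Setting ∂π_M/∂q_M = 0: 120 - 5q_M - (3/2)(q_W) = 0.
Willow's first-order condition: 111 - 4q_W - (3/2)(q_M) = 0.
Rearranging gives the reaction functions q_M = (120 - (3/2)q_W)/5 and q_W = (111 - (3/2)q_M)/4.
Substituting one into the other gives q_M = 1254/71 and q_W = 1500/71.
Total output Q = 38.7887, so price P = 185 - (3/2)·38.7887 = 126.8169.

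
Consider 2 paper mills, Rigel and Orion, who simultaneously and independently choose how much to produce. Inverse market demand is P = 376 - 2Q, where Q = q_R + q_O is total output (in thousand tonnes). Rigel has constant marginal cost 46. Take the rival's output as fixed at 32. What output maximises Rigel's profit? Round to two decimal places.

66.50

With the rival's output fixed at 32, Rigel's profit is π_R = (376 - 2·32 - 2q_R)q_R - (46q_R) = (312 - 2q_R)q_R - (46q_R).
∂π_R/∂q_R = 266 - 4q_R = 0, so q_R = 133/2.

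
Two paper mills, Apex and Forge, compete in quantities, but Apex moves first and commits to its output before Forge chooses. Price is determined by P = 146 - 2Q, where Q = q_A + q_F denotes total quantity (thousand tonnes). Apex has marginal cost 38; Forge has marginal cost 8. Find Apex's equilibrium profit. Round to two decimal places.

380.25

Solve by backward induction. Given q_A, the follower Forge maximises π_F = (146 - 2q_A - 2q_F)q_F - 8q_F.
Setting the follower's marginal profit to zero, 138 - 2q_A - 4q_F = 0, i.e. q_F = (138 - 2q_A)/4.
Apex substitutes q_F(q_A) into its own profit: π_A = q_A(146 - 2q_A - (138 - 2q_A)/2) - 38q_A = (77 - q_A)q_A - 38q_A.
The leader's first-order condition 39 - 2q_A = 0 yields q_A = 39/2.
Then q_F = (138 - 2·(39/2))/4 = 99/4.
Price P = 146 - 2·(177/4) = 115/2.
Apex's profit: (115/2 - 38)·(39/2) = 1521/4.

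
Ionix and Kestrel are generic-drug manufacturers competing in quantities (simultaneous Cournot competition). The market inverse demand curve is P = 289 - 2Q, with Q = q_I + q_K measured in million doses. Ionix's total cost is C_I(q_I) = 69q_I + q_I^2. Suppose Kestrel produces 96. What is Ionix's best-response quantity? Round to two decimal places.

4.67

With the rival's output fixed at 96, Ionix's profit is π_I = (289 - 2·96 - 2q_I)q_I - (69q_I + q_I²) = (97 - 2q_I)q_I - (69q_I + q_I²).
∂π_I/∂q_I = 28 - 6q_I = 0, so q_I = 14/3.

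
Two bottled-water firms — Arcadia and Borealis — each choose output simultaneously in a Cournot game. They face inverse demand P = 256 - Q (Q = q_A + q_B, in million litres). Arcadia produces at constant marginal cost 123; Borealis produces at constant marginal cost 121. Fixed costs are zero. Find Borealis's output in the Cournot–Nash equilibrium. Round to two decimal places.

Arcadia's profit: π_A = (256 - Q)q_A - (123q_A). Setting ∂π_A/∂q_A = 0: 133 - 2q_A - (q_B) = 0.
Borealis's profit: π_B = (256 - Q)q_B - (121q_B). Setting ∂π_B/∂q_B = 0: 135 - 2q_B - (q_A) = 0.
Rearranging gives the reaction functions q_A = (133 - q_B)/2 and q_B = (135 - q_A)/2.
Solving the pair: q_A = 131/3, q_B = 137/3.

45.67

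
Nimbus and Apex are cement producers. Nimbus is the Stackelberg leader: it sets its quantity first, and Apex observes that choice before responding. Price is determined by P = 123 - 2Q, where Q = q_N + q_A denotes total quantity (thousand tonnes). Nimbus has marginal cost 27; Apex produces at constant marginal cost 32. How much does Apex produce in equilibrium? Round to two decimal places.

The follower Apex best-responds to any q_N: π_A = (123 - 2Q)q_A - 32q_A.
Setting the follower's marginal profit to zero, 91 - 2q_N - 4q_A = 0, i.e. q_A = (91 - 2q_N)/4.
Nimbus substitutes q_A(q_N) into its own profit: π_N = q_N(123 - 2q_N - (91 - 2q_N)/2) - 27q_N = (155/2 - q_N)q_N - 27q_N.
The leader's first-order condition 101/2 - 2q_N = 0 yields q_N = 101/4.
Then q_A = (91 - 2·(101/4))/4 = 81/8.

10.13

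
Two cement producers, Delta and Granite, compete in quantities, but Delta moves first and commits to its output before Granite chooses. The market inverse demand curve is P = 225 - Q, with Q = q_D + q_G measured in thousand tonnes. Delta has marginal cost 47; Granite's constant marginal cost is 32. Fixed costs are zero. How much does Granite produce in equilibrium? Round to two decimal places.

55.75

The follower Granite best-responds to any q_D: π_G = (225 - Q)q_G - 32q_G.
Setting the follower's marginal profit to zero, 193 - q_D - 2q_G = 0, i.e. q_G = (193 - q_D)/2.
Delta substitutes q_G(q_D) into its own profit: π_D = q_D(225 - q_D - (193 - q_D)/2) - 47q_D = (257/2 - (1/2)q_D)q_D - 47q_D.
Leader FOC: 163/2 - q_D = 0, so q_D = 163/2.
Then q_G = (193 - 163/2)/2 = 223/4.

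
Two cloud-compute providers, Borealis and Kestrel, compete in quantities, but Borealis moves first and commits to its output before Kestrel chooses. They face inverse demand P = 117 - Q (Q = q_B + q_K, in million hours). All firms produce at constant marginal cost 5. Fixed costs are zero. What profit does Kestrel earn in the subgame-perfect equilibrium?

784

Solve by backward induction. Given q_B, the follower Kestrel maximises π_K = (117 - q_B - q_K)q_K - 5q_K.
Setting the follower's marginal profit to zero, 112 - q_B - 2q_K = 0, i.e. q_K = (112 - q_B)/2.
Borealis substitutes q_K(q_B) into its own profit: π_B = q_B(117 - q_B - (112 - q_B)/2) - 5q_B = (61 - (1/2)q_B)q_B - 5q_B.
Leader FOC: 56 - q_B = 0, so q_B = 56.
Then q_K = (112 - 56)/2 = 28.
Price P = 117 - 84 = 33.
Kestrel's profit: (33 - 5)·28 = 784.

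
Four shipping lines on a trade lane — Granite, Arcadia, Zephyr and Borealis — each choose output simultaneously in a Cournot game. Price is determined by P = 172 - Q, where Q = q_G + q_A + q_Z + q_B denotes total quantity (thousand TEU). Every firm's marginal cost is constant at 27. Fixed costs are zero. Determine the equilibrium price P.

Each firm earns π_i = (172 - Q)q_i - 27q_i.
First-order condition (treating rivals' output as given): 145 - 2q_i - Σ_{j≠i} q_j = 0.
By symmetry each firm produces the same amount; substituting Σ_{j≠i} q_j = 3q_i yields q_i = 145/5 = 29.
Total output Q = 116, so price P = 172 - 116 = 56.

56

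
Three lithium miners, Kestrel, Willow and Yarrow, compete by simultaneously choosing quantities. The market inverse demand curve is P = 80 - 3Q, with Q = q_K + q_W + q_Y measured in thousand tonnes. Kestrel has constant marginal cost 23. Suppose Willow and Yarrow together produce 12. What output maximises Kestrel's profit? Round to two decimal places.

3.50

With rivals' combined output fixed at 12, Kestrel's profit is π_K = (80 - 3·12 - 3q_K)q_K - (23q_K) = (44 - 3q_K)q_K - (23q_K).
∂π_K/∂q_K = 21 - 6q_K = 0, so q_K = 7/2.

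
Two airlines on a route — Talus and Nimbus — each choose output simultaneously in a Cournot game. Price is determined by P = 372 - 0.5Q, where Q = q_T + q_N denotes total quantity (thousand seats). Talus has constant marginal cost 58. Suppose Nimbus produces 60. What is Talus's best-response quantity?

284

With the rival's output fixed at 60, Talus's profit is π_T = (372 - (1/2)·60 - (1/2)q_T)q_T - (58q_T) = (342 - (1/2)q_T)q_T - (58q_T).
∂π_T/∂q_T = 284 - q_T = 0, so q_T = 284.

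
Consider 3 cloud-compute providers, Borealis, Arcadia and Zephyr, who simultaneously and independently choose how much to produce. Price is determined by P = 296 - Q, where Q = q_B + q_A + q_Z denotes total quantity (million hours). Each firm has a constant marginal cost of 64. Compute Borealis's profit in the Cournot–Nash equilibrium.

3364

Each firm earns π_i = (296 - Q)q_i - 64q_i.
Setting ∂π_i/∂q_i = 0 with rivals' quantities fixed: 232 - 2q_i - Σ_{j≠i} q_j = 0.
With identical firms every q_j equals q_i, so Σ_{j≠i} q_j = 2q_i and 232 = 4q_i, giving q_i = 58.
Price P = 296 - 174 = 122.
Borealis's profit: (122 - 64)·58 = 3364.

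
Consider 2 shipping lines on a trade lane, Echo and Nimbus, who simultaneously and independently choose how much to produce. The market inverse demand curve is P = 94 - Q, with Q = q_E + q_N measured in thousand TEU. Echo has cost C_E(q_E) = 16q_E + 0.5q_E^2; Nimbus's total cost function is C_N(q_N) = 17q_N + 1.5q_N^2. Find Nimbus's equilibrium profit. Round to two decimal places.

Echo's profit: π_E = (94 - Q)q_E - (16q_E + (1/2)q_E²). Setting ∂π_E/∂q_E = 0: 78 - 3q_E - (q_N) = 0.
Nimbus's first-order condition: 77 - 5q_N - (q_E) = 0.
Best responses: q_E = (78 - q_N)/3, q_N = (77 - q_E)/5.
Substituting one into the other gives q_E = 313/14 and q_N = 153/14.
Price P = 94 - 233/7 = 425/7.
Nimbus's profit: (425/7)·(153/14) - 17·(153/14) - (3/2)(153/14)² = 298.5842.

298.58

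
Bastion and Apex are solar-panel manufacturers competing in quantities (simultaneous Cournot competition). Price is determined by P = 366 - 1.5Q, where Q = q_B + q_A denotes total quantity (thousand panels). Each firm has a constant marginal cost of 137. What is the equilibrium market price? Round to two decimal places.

Each firm earns π_i = (366 - 1.5Q)q_i - 137q_i.
Setting ∂π_i/∂q_i = 0 with rivals' quantities fixed: 229 - 3q_i - (3/2)q_j = 0.
By symmetry each firm produces the same amount; substituting q_j = q_i yields q_i = 229/(9/2) = 458/9.
Total output Q = 916/9, so price P = 366 - (3/2)·(916/9) = 640/3.

213.33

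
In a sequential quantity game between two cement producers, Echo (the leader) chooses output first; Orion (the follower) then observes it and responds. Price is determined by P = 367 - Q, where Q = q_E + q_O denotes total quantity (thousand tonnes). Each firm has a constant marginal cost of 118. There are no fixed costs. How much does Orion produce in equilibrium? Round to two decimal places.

The follower Orion best-responds to any q_E: π_O = (367 - Q)q_O - 118q_O.
∂π_O/∂q_O = 249 - q_E - 2q_O = 0 gives the reaction function q_O = (249 - q_E)/2.
Echo substitutes q_O(q_E) into its own profit: π_E = q_E(367 - q_E - (249 - q_E)/2) - 118q_E = (485/2 - (1/2)q_E)q_E - 118q_E.
Maximising: ∂π_E/∂q_E = 249/2 - q_E = 0, giving q_E = 249/2.
Then q_O = (249 - 249/2)/2 = 249/4.

62.25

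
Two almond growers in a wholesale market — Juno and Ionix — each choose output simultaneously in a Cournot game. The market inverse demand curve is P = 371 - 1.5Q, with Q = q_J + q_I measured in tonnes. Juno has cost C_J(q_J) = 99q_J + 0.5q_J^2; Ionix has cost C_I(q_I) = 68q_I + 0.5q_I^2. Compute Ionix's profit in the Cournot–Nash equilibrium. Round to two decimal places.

6838.12

Juno's profit: π_J = (371 - 1.5Q)q_J - (99q_J + (1/2)q_J²). Setting ∂π_J/∂q_J = 0: 272 - 4q_J - (3/2)(q_I) = 0.
Ionix's profit: π_I = (371 - 1.5Q)q_I - (68q_I + (1/2)q_I²). Setting ∂π_I/∂q_I = 0: 303 - 4q_I - (3/2)(q_J) = 0.
Best responses: q_J = (272 - (3/2)q_I)/4, q_I = (303 - (3/2)q_J)/4.
Solving the pair: q_J = 46.0727, q_I = 58.4727.
Price P = 371 - (3/2)·(1150/11) = 214.1818.
Ionix's profit: 214.1818·58.4727 - 68·58.4727 - (1/2)·58.4727² = 6838.1197.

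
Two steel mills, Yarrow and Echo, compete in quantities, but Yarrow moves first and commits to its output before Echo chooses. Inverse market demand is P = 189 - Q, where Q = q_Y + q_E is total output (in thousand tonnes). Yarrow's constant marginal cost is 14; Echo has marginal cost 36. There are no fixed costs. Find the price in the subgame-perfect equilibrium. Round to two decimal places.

63.25

Solve by backward induction. Given q_Y, the follower Echo maximises π_E = (189 - q_Y - q_E)q_E - 36q_E.
Setting the follower's marginal profit to zero, 153 - q_Y - 2q_E = 0, i.e. q_E = (153 - q_Y)/2.
Yarrow substitutes q_E(q_Y) into its own profit: π_Y = q_Y(189 - q_Y - (153 - q_Y)/2) - 14q_Y = (225/2 - (1/2)q_Y)q_Y - 14q_Y.
Maximising: ∂π_Y/∂q_Y = 197/2 - q_Y = 0, giving q_Y = 197/2.
Then q_E = (153 - 197/2)/2 = 109/4.
Total output Q = 503/4, so price P = 189 - 503/4 = 253/4.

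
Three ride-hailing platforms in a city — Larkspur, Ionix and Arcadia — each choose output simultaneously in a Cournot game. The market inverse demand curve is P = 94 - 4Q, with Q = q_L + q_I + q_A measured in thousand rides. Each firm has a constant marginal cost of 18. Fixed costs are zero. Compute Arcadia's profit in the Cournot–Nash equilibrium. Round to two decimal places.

Each firm earns π_i = (94 - 4Q)q_i - 18q_i.
First-order condition (treating rivals' output as given): 76 - 8q_i - 4·Σ_{j≠i} q_j = 0.
With identical firms every q_j equals q_i, so Σ_{j≠i} q_j = 2q_i and 76 = 16q_i, giving q_i = 19/4.
Price P = 94 - 4·(57/4) = 37.
Arcadia's profit: (37 - 18)·(19/4) = 361/4.

90.25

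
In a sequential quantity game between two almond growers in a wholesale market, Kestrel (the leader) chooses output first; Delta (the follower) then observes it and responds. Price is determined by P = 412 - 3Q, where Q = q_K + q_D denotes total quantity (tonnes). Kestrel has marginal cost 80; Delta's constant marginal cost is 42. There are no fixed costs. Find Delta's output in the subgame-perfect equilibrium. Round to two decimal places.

Solve by backward induction. Given q_K, the follower Delta maximises π_D = (412 - 3q_K - 3q_D)q_D - 42q_D.
∂π_D/∂q_D = 370 - 3q_K - 6q_D = 0 gives the reaction function q_D = (370 - 3q_K)/6.
Kestrel substitutes q_D(q_K) into its own profit: π_K = q_K(412 - 3q_K - (370 - 3q_K)/2) - 80q_K = (227 - (3/2)q_K)q_K - 80q_K.
Maximising: ∂π_K/∂q_K = 147 - 3q_K = 0, giving q_K = 49.
Then q_D = (370 - 3·49)/6 = 223/6.

37.17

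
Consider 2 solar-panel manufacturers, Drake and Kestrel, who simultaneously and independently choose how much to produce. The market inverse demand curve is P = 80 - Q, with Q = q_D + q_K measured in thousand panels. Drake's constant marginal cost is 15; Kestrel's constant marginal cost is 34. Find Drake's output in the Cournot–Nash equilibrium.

Drake's profit: π_D = (80 - Q)q_D - (15q_D). Setting ∂π_D/∂q_D = 0: 65 - 2q_D - (q_K) = 0.
Kestrel's profit: π_K = (80 - Q)q_K - (34q_K). Setting ∂π_K/∂q_K = 0: 46 - 2q_K - (q_D) = 0.
So q_D = (65 - q_K)/2 and q_K = (46 - q_D)/2.
Substituting one into the other gives q_D = 28 and q_K = 9.

28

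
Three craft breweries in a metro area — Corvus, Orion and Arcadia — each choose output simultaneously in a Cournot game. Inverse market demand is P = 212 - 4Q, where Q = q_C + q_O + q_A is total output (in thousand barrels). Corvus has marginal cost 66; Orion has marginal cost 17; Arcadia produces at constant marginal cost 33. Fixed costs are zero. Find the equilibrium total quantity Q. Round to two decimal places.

Corvus's profit: π_C = (212 - 4Q)q_C - (66q_C). Setting ∂π_C/∂q_C = 0: 146 - 8q_C - 4(q_O + q_A) = 0.
Orion's first-order condition: 195 - 8q_O - 4(q_C + q_A) = 0.
Arcadia's profit: π_A = (212 - 4Q)q_A - (33q_A). Setting ∂π_A/∂q_A = 0: 179 - 8q_A - 4(q_C + q_O) = 0.
Summing all 3 equations gives 520 − 16Q = 0, hence Q = 65/2.
Back-substituting: q_C = (146 − 130)/4 = 4, q_O = (195 − 130)/4 = 65/4, q_A = (179 − 130)/4 = 49/4.
Total output Q = 4 + 65/4 + 49/4 = 65/2.

32.50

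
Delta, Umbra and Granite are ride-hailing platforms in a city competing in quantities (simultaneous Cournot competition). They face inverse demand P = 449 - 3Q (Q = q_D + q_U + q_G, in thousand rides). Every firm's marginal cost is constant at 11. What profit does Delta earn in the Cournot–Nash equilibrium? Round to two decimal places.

3996.75

A representative firm's profit is π_i = q_i(449 - 3Q) - 11q_i.
First-order condition (treating rivals' output as given): 438 - 6q_i - 3·Σ_{j≠i} q_j = 0.
With identical firms every q_j equals q_i, so Σ_{j≠i} q_j = 2q_i and 438 = 12q_i, giving q_i = 73/2.
Price P = 449 - 3·(219/2) = 241/2.
Delta's profit: (241/2 - 11)·(73/2) = 3996.7500.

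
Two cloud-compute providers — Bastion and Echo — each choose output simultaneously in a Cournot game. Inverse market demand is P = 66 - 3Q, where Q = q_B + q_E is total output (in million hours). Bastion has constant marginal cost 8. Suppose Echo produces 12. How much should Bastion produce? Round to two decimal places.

3.67

With the rival's output fixed at 12, Bastion's profit is π_B = (66 - 3·12 - 3q_B)q_B - (8q_B) = (30 - 3q_B)q_B - (8q_B).
∂π_B/∂q_B = 22 - 6q_B = 0, so q_B = 11/3.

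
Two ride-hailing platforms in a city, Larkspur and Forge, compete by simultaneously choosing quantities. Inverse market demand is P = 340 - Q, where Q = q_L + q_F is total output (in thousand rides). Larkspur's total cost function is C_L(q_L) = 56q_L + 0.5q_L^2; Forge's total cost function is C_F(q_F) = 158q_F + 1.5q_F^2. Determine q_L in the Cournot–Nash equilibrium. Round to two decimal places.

Larkspur's profit: π_L = (340 - Q)q_L - (56q_L + (1/2)q_L²). Setting ∂π_L/∂q_L = 0: 284 - 3q_L - (q_F) = 0.
Forge's first-order condition: 182 - 5q_F - (q_L) = 0.
So q_L = (284 - q_F)/3 and q_F = (182 - q_L)/5.
Substituting one into the other gives q_L = 619/7 and q_F = 131/7.

88.43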